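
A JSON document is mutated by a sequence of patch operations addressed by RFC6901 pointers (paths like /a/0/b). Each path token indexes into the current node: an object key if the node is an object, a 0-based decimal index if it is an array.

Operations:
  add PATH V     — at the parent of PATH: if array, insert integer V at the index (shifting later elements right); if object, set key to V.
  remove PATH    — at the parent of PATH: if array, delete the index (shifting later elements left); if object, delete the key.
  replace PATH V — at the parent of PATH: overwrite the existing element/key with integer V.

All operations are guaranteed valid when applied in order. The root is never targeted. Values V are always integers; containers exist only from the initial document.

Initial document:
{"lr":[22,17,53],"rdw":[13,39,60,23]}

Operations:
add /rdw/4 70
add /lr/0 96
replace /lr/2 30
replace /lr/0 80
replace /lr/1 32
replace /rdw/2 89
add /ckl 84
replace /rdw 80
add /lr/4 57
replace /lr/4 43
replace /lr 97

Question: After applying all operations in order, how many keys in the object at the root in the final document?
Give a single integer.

Answer: 3

Derivation:
After op 1 (add /rdw/4 70): {"lr":[22,17,53],"rdw":[13,39,60,23,70]}
After op 2 (add /lr/0 96): {"lr":[96,22,17,53],"rdw":[13,39,60,23,70]}
After op 3 (replace /lr/2 30): {"lr":[96,22,30,53],"rdw":[13,39,60,23,70]}
After op 4 (replace /lr/0 80): {"lr":[80,22,30,53],"rdw":[13,39,60,23,70]}
After op 5 (replace /lr/1 32): {"lr":[80,32,30,53],"rdw":[13,39,60,23,70]}
After op 6 (replace /rdw/2 89): {"lr":[80,32,30,53],"rdw":[13,39,89,23,70]}
After op 7 (add /ckl 84): {"ckl":84,"lr":[80,32,30,53],"rdw":[13,39,89,23,70]}
After op 8 (replace /rdw 80): {"ckl":84,"lr":[80,32,30,53],"rdw":80}
After op 9 (add /lr/4 57): {"ckl":84,"lr":[80,32,30,53,57],"rdw":80}
After op 10 (replace /lr/4 43): {"ckl":84,"lr":[80,32,30,53,43],"rdw":80}
After op 11 (replace /lr 97): {"ckl":84,"lr":97,"rdw":80}
Size at the root: 3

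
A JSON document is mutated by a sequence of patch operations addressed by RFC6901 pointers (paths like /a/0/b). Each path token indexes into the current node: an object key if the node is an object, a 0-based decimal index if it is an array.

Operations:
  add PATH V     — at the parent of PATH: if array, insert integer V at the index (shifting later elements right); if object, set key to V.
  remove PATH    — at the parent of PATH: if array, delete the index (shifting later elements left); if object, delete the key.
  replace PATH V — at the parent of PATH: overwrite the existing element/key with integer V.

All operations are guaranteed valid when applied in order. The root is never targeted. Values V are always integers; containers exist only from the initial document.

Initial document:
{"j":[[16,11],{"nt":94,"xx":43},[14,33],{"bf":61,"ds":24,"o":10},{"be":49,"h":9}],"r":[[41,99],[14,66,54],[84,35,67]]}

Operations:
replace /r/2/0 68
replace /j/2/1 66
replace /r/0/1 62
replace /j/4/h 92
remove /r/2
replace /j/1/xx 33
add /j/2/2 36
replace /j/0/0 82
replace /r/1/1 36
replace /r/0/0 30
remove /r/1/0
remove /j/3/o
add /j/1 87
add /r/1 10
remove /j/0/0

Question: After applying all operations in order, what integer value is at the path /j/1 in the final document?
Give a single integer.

Answer: 87

Derivation:
After op 1 (replace /r/2/0 68): {"j":[[16,11],{"nt":94,"xx":43},[14,33],{"bf":61,"ds":24,"o":10},{"be":49,"h":9}],"r":[[41,99],[14,66,54],[68,35,67]]}
After op 2 (replace /j/2/1 66): {"j":[[16,11],{"nt":94,"xx":43},[14,66],{"bf":61,"ds":24,"o":10},{"be":49,"h":9}],"r":[[41,99],[14,66,54],[68,35,67]]}
After op 3 (replace /r/0/1 62): {"j":[[16,11],{"nt":94,"xx":43},[14,66],{"bf":61,"ds":24,"o":10},{"be":49,"h":9}],"r":[[41,62],[14,66,54],[68,35,67]]}
After op 4 (replace /j/4/h 92): {"j":[[16,11],{"nt":94,"xx":43},[14,66],{"bf":61,"ds":24,"o":10},{"be":49,"h":92}],"r":[[41,62],[14,66,54],[68,35,67]]}
After op 5 (remove /r/2): {"j":[[16,11],{"nt":94,"xx":43},[14,66],{"bf":61,"ds":24,"o":10},{"be":49,"h":92}],"r":[[41,62],[14,66,54]]}
After op 6 (replace /j/1/xx 33): {"j":[[16,11],{"nt":94,"xx":33},[14,66],{"bf":61,"ds":24,"o":10},{"be":49,"h":92}],"r":[[41,62],[14,66,54]]}
After op 7 (add /j/2/2 36): {"j":[[16,11],{"nt":94,"xx":33},[14,66,36],{"bf":61,"ds":24,"o":10},{"be":49,"h":92}],"r":[[41,62],[14,66,54]]}
After op 8 (replace /j/0/0 82): {"j":[[82,11],{"nt":94,"xx":33},[14,66,36],{"bf":61,"ds":24,"o":10},{"be":49,"h":92}],"r":[[41,62],[14,66,54]]}
After op 9 (replace /r/1/1 36): {"j":[[82,11],{"nt":94,"xx":33},[14,66,36],{"bf":61,"ds":24,"o":10},{"be":49,"h":92}],"r":[[41,62],[14,36,54]]}
After op 10 (replace /r/0/0 30): {"j":[[82,11],{"nt":94,"xx":33},[14,66,36],{"bf":61,"ds":24,"o":10},{"be":49,"h":92}],"r":[[30,62],[14,36,54]]}
After op 11 (remove /r/1/0): {"j":[[82,11],{"nt":94,"xx":33},[14,66,36],{"bf":61,"ds":24,"o":10},{"be":49,"h":92}],"r":[[30,62],[36,54]]}
After op 12 (remove /j/3/o): {"j":[[82,11],{"nt":94,"xx":33},[14,66,36],{"bf":61,"ds":24},{"be":49,"h":92}],"r":[[30,62],[36,54]]}
After op 13 (add /j/1 87): {"j":[[82,11],87,{"nt":94,"xx":33},[14,66,36],{"bf":61,"ds":24},{"be":49,"h":92}],"r":[[30,62],[36,54]]}
After op 14 (add /r/1 10): {"j":[[82,11],87,{"nt":94,"xx":33},[14,66,36],{"bf":61,"ds":24},{"be":49,"h":92}],"r":[[30,62],10,[36,54]]}
After op 15 (remove /j/0/0): {"j":[[11],87,{"nt":94,"xx":33},[14,66,36],{"bf":61,"ds":24},{"be":49,"h":92}],"r":[[30,62],10,[36,54]]}
Value at /j/1: 87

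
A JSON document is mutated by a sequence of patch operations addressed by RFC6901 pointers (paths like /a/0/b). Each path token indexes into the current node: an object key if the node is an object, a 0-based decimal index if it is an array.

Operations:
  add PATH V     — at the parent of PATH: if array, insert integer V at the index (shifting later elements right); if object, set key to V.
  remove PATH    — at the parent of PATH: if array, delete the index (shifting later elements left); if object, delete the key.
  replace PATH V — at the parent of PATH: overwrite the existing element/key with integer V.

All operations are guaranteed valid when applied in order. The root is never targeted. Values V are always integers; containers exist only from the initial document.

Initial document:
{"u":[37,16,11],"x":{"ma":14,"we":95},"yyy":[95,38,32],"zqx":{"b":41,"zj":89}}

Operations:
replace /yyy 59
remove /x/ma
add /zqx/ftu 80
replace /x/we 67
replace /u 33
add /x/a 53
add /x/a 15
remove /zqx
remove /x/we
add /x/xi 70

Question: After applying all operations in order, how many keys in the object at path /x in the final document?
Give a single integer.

After op 1 (replace /yyy 59): {"u":[37,16,11],"x":{"ma":14,"we":95},"yyy":59,"zqx":{"b":41,"zj":89}}
After op 2 (remove /x/ma): {"u":[37,16,11],"x":{"we":95},"yyy":59,"zqx":{"b":41,"zj":89}}
After op 3 (add /zqx/ftu 80): {"u":[37,16,11],"x":{"we":95},"yyy":59,"zqx":{"b":41,"ftu":80,"zj":89}}
After op 4 (replace /x/we 67): {"u":[37,16,11],"x":{"we":67},"yyy":59,"zqx":{"b":41,"ftu":80,"zj":89}}
After op 5 (replace /u 33): {"u":33,"x":{"we":67},"yyy":59,"zqx":{"b":41,"ftu":80,"zj":89}}
After op 6 (add /x/a 53): {"u":33,"x":{"a":53,"we":67},"yyy":59,"zqx":{"b":41,"ftu":80,"zj":89}}
After op 7 (add /x/a 15): {"u":33,"x":{"a":15,"we":67},"yyy":59,"zqx":{"b":41,"ftu":80,"zj":89}}
After op 8 (remove /zqx): {"u":33,"x":{"a":15,"we":67},"yyy":59}
After op 9 (remove /x/we): {"u":33,"x":{"a":15},"yyy":59}
After op 10 (add /x/xi 70): {"u":33,"x":{"a":15,"xi":70},"yyy":59}
Size at path /x: 2

Answer: 2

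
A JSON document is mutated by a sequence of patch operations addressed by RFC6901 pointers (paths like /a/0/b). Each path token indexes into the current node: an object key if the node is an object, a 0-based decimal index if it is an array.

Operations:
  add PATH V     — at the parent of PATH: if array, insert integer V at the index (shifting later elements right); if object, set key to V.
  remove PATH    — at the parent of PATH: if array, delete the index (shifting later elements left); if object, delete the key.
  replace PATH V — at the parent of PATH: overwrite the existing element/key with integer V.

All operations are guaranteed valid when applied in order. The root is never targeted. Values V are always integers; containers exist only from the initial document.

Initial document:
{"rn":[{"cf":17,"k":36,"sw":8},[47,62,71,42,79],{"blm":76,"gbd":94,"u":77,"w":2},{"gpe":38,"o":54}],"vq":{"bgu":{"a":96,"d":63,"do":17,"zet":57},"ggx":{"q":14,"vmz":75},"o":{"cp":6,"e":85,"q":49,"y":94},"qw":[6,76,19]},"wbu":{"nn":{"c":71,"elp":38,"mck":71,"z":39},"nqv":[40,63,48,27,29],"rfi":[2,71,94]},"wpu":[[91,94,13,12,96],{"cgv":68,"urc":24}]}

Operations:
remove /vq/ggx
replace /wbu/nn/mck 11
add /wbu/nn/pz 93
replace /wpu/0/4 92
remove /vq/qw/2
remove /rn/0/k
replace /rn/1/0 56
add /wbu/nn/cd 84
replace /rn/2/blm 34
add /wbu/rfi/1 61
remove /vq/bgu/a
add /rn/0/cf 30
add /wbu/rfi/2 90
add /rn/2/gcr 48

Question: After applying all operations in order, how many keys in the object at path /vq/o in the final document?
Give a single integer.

Answer: 4

Derivation:
After op 1 (remove /vq/ggx): {"rn":[{"cf":17,"k":36,"sw":8},[47,62,71,42,79],{"blm":76,"gbd":94,"u":77,"w":2},{"gpe":38,"o":54}],"vq":{"bgu":{"a":96,"d":63,"do":17,"zet":57},"o":{"cp":6,"e":85,"q":49,"y":94},"qw":[6,76,19]},"wbu":{"nn":{"c":71,"elp":38,"mck":71,"z":39},"nqv":[40,63,48,27,29],"rfi":[2,71,94]},"wpu":[[91,94,13,12,96],{"cgv":68,"urc":24}]}
After op 2 (replace /wbu/nn/mck 11): {"rn":[{"cf":17,"k":36,"sw":8},[47,62,71,42,79],{"blm":76,"gbd":94,"u":77,"w":2},{"gpe":38,"o":54}],"vq":{"bgu":{"a":96,"d":63,"do":17,"zet":57},"o":{"cp":6,"e":85,"q":49,"y":94},"qw":[6,76,19]},"wbu":{"nn":{"c":71,"elp":38,"mck":11,"z":39},"nqv":[40,63,48,27,29],"rfi":[2,71,94]},"wpu":[[91,94,13,12,96],{"cgv":68,"urc":24}]}
After op 3 (add /wbu/nn/pz 93): {"rn":[{"cf":17,"k":36,"sw":8},[47,62,71,42,79],{"blm":76,"gbd":94,"u":77,"w":2},{"gpe":38,"o":54}],"vq":{"bgu":{"a":96,"d":63,"do":17,"zet":57},"o":{"cp":6,"e":85,"q":49,"y":94},"qw":[6,76,19]},"wbu":{"nn":{"c":71,"elp":38,"mck":11,"pz":93,"z":39},"nqv":[40,63,48,27,29],"rfi":[2,71,94]},"wpu":[[91,94,13,12,96],{"cgv":68,"urc":24}]}
After op 4 (replace /wpu/0/4 92): {"rn":[{"cf":17,"k":36,"sw":8},[47,62,71,42,79],{"blm":76,"gbd":94,"u":77,"w":2},{"gpe":38,"o":54}],"vq":{"bgu":{"a":96,"d":63,"do":17,"zet":57},"o":{"cp":6,"e":85,"q":49,"y":94},"qw":[6,76,19]},"wbu":{"nn":{"c":71,"elp":38,"mck":11,"pz":93,"z":39},"nqv":[40,63,48,27,29],"rfi":[2,71,94]},"wpu":[[91,94,13,12,92],{"cgv":68,"urc":24}]}
After op 5 (remove /vq/qw/2): {"rn":[{"cf":17,"k":36,"sw":8},[47,62,71,42,79],{"blm":76,"gbd":94,"u":77,"w":2},{"gpe":38,"o":54}],"vq":{"bgu":{"a":96,"d":63,"do":17,"zet":57},"o":{"cp":6,"e":85,"q":49,"y":94},"qw":[6,76]},"wbu":{"nn":{"c":71,"elp":38,"mck":11,"pz":93,"z":39},"nqv":[40,63,48,27,29],"rfi":[2,71,94]},"wpu":[[91,94,13,12,92],{"cgv":68,"urc":24}]}
After op 6 (remove /rn/0/k): {"rn":[{"cf":17,"sw":8},[47,62,71,42,79],{"blm":76,"gbd":94,"u":77,"w":2},{"gpe":38,"o":54}],"vq":{"bgu":{"a":96,"d":63,"do":17,"zet":57},"o":{"cp":6,"e":85,"q":49,"y":94},"qw":[6,76]},"wbu":{"nn":{"c":71,"elp":38,"mck":11,"pz":93,"z":39},"nqv":[40,63,48,27,29],"rfi":[2,71,94]},"wpu":[[91,94,13,12,92],{"cgv":68,"urc":24}]}
After op 7 (replace /rn/1/0 56): {"rn":[{"cf":17,"sw":8},[56,62,71,42,79],{"blm":76,"gbd":94,"u":77,"w":2},{"gpe":38,"o":54}],"vq":{"bgu":{"a":96,"d":63,"do":17,"zet":57},"o":{"cp":6,"e":85,"q":49,"y":94},"qw":[6,76]},"wbu":{"nn":{"c":71,"elp":38,"mck":11,"pz":93,"z":39},"nqv":[40,63,48,27,29],"rfi":[2,71,94]},"wpu":[[91,94,13,12,92],{"cgv":68,"urc":24}]}
After op 8 (add /wbu/nn/cd 84): {"rn":[{"cf":17,"sw":8},[56,62,71,42,79],{"blm":76,"gbd":94,"u":77,"w":2},{"gpe":38,"o":54}],"vq":{"bgu":{"a":96,"d":63,"do":17,"zet":57},"o":{"cp":6,"e":85,"q":49,"y":94},"qw":[6,76]},"wbu":{"nn":{"c":71,"cd":84,"elp":38,"mck":11,"pz":93,"z":39},"nqv":[40,63,48,27,29],"rfi":[2,71,94]},"wpu":[[91,94,13,12,92],{"cgv":68,"urc":24}]}
After op 9 (replace /rn/2/blm 34): {"rn":[{"cf":17,"sw":8},[56,62,71,42,79],{"blm":34,"gbd":94,"u":77,"w":2},{"gpe":38,"o":54}],"vq":{"bgu":{"a":96,"d":63,"do":17,"zet":57},"o":{"cp":6,"e":85,"q":49,"y":94},"qw":[6,76]},"wbu":{"nn":{"c":71,"cd":84,"elp":38,"mck":11,"pz":93,"z":39},"nqv":[40,63,48,27,29],"rfi":[2,71,94]},"wpu":[[91,94,13,12,92],{"cgv":68,"urc":24}]}
After op 10 (add /wbu/rfi/1 61): {"rn":[{"cf":17,"sw":8},[56,62,71,42,79],{"blm":34,"gbd":94,"u":77,"w":2},{"gpe":38,"o":54}],"vq":{"bgu":{"a":96,"d":63,"do":17,"zet":57},"o":{"cp":6,"e":85,"q":49,"y":94},"qw":[6,76]},"wbu":{"nn":{"c":71,"cd":84,"elp":38,"mck":11,"pz":93,"z":39},"nqv":[40,63,48,27,29],"rfi":[2,61,71,94]},"wpu":[[91,94,13,12,92],{"cgv":68,"urc":24}]}
After op 11 (remove /vq/bgu/a): {"rn":[{"cf":17,"sw":8},[56,62,71,42,79],{"blm":34,"gbd":94,"u":77,"w":2},{"gpe":38,"o":54}],"vq":{"bgu":{"d":63,"do":17,"zet":57},"o":{"cp":6,"e":85,"q":49,"y":94},"qw":[6,76]},"wbu":{"nn":{"c":71,"cd":84,"elp":38,"mck":11,"pz":93,"z":39},"nqv":[40,63,48,27,29],"rfi":[2,61,71,94]},"wpu":[[91,94,13,12,92],{"cgv":68,"urc":24}]}
After op 12 (add /rn/0/cf 30): {"rn":[{"cf":30,"sw":8},[56,62,71,42,79],{"blm":34,"gbd":94,"u":77,"w":2},{"gpe":38,"o":54}],"vq":{"bgu":{"d":63,"do":17,"zet":57},"o":{"cp":6,"e":85,"q":49,"y":94},"qw":[6,76]},"wbu":{"nn":{"c":71,"cd":84,"elp":38,"mck":11,"pz":93,"z":39},"nqv":[40,63,48,27,29],"rfi":[2,61,71,94]},"wpu":[[91,94,13,12,92],{"cgv":68,"urc":24}]}
After op 13 (add /wbu/rfi/2 90): {"rn":[{"cf":30,"sw":8},[56,62,71,42,79],{"blm":34,"gbd":94,"u":77,"w":2},{"gpe":38,"o":54}],"vq":{"bgu":{"d":63,"do":17,"zet":57},"o":{"cp":6,"e":85,"q":49,"y":94},"qw":[6,76]},"wbu":{"nn":{"c":71,"cd":84,"elp":38,"mck":11,"pz":93,"z":39},"nqv":[40,63,48,27,29],"rfi":[2,61,90,71,94]},"wpu":[[91,94,13,12,92],{"cgv":68,"urc":24}]}
After op 14 (add /rn/2/gcr 48): {"rn":[{"cf":30,"sw":8},[56,62,71,42,79],{"blm":34,"gbd":94,"gcr":48,"u":77,"w":2},{"gpe":38,"o":54}],"vq":{"bgu":{"d":63,"do":17,"zet":57},"o":{"cp":6,"e":85,"q":49,"y":94},"qw":[6,76]},"wbu":{"nn":{"c":71,"cd":84,"elp":38,"mck":11,"pz":93,"z":39},"nqv":[40,63,48,27,29],"rfi":[2,61,90,71,94]},"wpu":[[91,94,13,12,92],{"cgv":68,"urc":24}]}
Size at path /vq/o: 4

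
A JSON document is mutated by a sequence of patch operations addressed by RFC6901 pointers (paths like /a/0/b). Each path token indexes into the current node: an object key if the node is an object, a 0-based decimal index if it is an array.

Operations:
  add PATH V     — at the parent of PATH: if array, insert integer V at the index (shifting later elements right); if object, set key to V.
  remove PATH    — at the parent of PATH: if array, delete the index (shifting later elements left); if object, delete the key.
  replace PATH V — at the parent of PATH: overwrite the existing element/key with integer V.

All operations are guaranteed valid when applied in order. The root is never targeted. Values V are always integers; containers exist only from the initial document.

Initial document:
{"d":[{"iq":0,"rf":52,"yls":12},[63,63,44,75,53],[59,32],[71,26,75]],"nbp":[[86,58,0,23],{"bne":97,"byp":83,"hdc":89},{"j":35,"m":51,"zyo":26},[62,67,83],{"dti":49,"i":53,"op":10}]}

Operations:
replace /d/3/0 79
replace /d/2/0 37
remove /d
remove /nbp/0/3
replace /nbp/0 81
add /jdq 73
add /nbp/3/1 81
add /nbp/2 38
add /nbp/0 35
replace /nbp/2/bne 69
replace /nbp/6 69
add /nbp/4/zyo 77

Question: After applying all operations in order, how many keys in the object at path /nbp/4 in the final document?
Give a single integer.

Answer: 3

Derivation:
After op 1 (replace /d/3/0 79): {"d":[{"iq":0,"rf":52,"yls":12},[63,63,44,75,53],[59,32],[79,26,75]],"nbp":[[86,58,0,23],{"bne":97,"byp":83,"hdc":89},{"j":35,"m":51,"zyo":26},[62,67,83],{"dti":49,"i":53,"op":10}]}
After op 2 (replace /d/2/0 37): {"d":[{"iq":0,"rf":52,"yls":12},[63,63,44,75,53],[37,32],[79,26,75]],"nbp":[[86,58,0,23],{"bne":97,"byp":83,"hdc":89},{"j":35,"m":51,"zyo":26},[62,67,83],{"dti":49,"i":53,"op":10}]}
After op 3 (remove /d): {"nbp":[[86,58,0,23],{"bne":97,"byp":83,"hdc":89},{"j":35,"m":51,"zyo":26},[62,67,83],{"dti":49,"i":53,"op":10}]}
After op 4 (remove /nbp/0/3): {"nbp":[[86,58,0],{"bne":97,"byp":83,"hdc":89},{"j":35,"m":51,"zyo":26},[62,67,83],{"dti":49,"i":53,"op":10}]}
After op 5 (replace /nbp/0 81): {"nbp":[81,{"bne":97,"byp":83,"hdc":89},{"j":35,"m":51,"zyo":26},[62,67,83],{"dti":49,"i":53,"op":10}]}
After op 6 (add /jdq 73): {"jdq":73,"nbp":[81,{"bne":97,"byp":83,"hdc":89},{"j":35,"m":51,"zyo":26},[62,67,83],{"dti":49,"i":53,"op":10}]}
After op 7 (add /nbp/3/1 81): {"jdq":73,"nbp":[81,{"bne":97,"byp":83,"hdc":89},{"j":35,"m":51,"zyo":26},[62,81,67,83],{"dti":49,"i":53,"op":10}]}
After op 8 (add /nbp/2 38): {"jdq":73,"nbp":[81,{"bne":97,"byp":83,"hdc":89},38,{"j":35,"m":51,"zyo":26},[62,81,67,83],{"dti":49,"i":53,"op":10}]}
After op 9 (add /nbp/0 35): {"jdq":73,"nbp":[35,81,{"bne":97,"byp":83,"hdc":89},38,{"j":35,"m":51,"zyo":26},[62,81,67,83],{"dti":49,"i":53,"op":10}]}
After op 10 (replace /nbp/2/bne 69): {"jdq":73,"nbp":[35,81,{"bne":69,"byp":83,"hdc":89},38,{"j":35,"m":51,"zyo":26},[62,81,67,83],{"dti":49,"i":53,"op":10}]}
After op 11 (replace /nbp/6 69): {"jdq":73,"nbp":[35,81,{"bne":69,"byp":83,"hdc":89},38,{"j":35,"m":51,"zyo":26},[62,81,67,83],69]}
After op 12 (add /nbp/4/zyo 77): {"jdq":73,"nbp":[35,81,{"bne":69,"byp":83,"hdc":89},38,{"j":35,"m":51,"zyo":77},[62,81,67,83],69]}
Size at path /nbp/4: 3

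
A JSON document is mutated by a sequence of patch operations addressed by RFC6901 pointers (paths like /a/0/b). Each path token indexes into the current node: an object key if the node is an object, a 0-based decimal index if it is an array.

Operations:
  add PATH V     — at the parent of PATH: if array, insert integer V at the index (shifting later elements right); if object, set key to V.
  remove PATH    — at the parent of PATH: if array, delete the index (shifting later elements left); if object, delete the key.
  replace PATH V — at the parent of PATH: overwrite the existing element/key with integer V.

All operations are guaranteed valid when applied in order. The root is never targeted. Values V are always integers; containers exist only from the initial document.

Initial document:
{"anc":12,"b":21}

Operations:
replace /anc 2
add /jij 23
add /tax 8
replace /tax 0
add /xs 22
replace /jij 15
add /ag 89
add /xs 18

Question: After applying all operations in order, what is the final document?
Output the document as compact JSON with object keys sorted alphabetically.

Answer: {"ag":89,"anc":2,"b":21,"jij":15,"tax":0,"xs":18}

Derivation:
After op 1 (replace /anc 2): {"anc":2,"b":21}
After op 2 (add /jij 23): {"anc":2,"b":21,"jij":23}
After op 3 (add /tax 8): {"anc":2,"b":21,"jij":23,"tax":8}
After op 4 (replace /tax 0): {"anc":2,"b":21,"jij":23,"tax":0}
After op 5 (add /xs 22): {"anc":2,"b":21,"jij":23,"tax":0,"xs":22}
After op 6 (replace /jij 15): {"anc":2,"b":21,"jij":15,"tax":0,"xs":22}
After op 7 (add /ag 89): {"ag":89,"anc":2,"b":21,"jij":15,"tax":0,"xs":22}
After op 8 (add /xs 18): {"ag":89,"anc":2,"b":21,"jij":15,"tax":0,"xs":18}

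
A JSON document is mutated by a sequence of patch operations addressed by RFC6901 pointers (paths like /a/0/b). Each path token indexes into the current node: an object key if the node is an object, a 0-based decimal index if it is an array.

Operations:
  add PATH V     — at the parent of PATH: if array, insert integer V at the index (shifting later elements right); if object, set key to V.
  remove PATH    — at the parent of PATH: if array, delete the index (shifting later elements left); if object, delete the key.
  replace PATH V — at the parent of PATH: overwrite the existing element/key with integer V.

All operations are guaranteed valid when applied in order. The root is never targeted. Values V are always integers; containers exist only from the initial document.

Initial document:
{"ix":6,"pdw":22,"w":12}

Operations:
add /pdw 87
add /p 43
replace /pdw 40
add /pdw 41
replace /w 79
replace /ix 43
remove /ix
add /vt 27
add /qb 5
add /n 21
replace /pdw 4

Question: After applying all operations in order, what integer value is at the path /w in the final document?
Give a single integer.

After op 1 (add /pdw 87): {"ix":6,"pdw":87,"w":12}
After op 2 (add /p 43): {"ix":6,"p":43,"pdw":87,"w":12}
After op 3 (replace /pdw 40): {"ix":6,"p":43,"pdw":40,"w":12}
After op 4 (add /pdw 41): {"ix":6,"p":43,"pdw":41,"w":12}
After op 5 (replace /w 79): {"ix":6,"p":43,"pdw":41,"w":79}
After op 6 (replace /ix 43): {"ix":43,"p":43,"pdw":41,"w":79}
After op 7 (remove /ix): {"p":43,"pdw":41,"w":79}
After op 8 (add /vt 27): {"p":43,"pdw":41,"vt":27,"w":79}
After op 9 (add /qb 5): {"p":43,"pdw":41,"qb":5,"vt":27,"w":79}
After op 10 (add /n 21): {"n":21,"p":43,"pdw":41,"qb":5,"vt":27,"w":79}
After op 11 (replace /pdw 4): {"n":21,"p":43,"pdw":4,"qb":5,"vt":27,"w":79}
Value at /w: 79

Answer: 79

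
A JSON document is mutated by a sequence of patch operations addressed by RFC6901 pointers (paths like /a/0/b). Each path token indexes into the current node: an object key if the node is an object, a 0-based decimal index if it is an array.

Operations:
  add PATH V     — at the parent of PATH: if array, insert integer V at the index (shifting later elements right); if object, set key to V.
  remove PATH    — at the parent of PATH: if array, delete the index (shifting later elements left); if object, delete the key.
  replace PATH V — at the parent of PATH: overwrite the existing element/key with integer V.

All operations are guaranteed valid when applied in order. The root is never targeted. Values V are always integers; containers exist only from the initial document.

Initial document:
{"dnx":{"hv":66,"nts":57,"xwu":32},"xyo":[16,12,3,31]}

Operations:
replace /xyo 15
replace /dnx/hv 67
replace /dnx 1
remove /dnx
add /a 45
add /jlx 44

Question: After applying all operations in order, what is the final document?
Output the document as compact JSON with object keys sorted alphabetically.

After op 1 (replace /xyo 15): {"dnx":{"hv":66,"nts":57,"xwu":32},"xyo":15}
After op 2 (replace /dnx/hv 67): {"dnx":{"hv":67,"nts":57,"xwu":32},"xyo":15}
After op 3 (replace /dnx 1): {"dnx":1,"xyo":15}
After op 4 (remove /dnx): {"xyo":15}
After op 5 (add /a 45): {"a":45,"xyo":15}
After op 6 (add /jlx 44): {"a":45,"jlx":44,"xyo":15}

Answer: {"a":45,"jlx":44,"xyo":15}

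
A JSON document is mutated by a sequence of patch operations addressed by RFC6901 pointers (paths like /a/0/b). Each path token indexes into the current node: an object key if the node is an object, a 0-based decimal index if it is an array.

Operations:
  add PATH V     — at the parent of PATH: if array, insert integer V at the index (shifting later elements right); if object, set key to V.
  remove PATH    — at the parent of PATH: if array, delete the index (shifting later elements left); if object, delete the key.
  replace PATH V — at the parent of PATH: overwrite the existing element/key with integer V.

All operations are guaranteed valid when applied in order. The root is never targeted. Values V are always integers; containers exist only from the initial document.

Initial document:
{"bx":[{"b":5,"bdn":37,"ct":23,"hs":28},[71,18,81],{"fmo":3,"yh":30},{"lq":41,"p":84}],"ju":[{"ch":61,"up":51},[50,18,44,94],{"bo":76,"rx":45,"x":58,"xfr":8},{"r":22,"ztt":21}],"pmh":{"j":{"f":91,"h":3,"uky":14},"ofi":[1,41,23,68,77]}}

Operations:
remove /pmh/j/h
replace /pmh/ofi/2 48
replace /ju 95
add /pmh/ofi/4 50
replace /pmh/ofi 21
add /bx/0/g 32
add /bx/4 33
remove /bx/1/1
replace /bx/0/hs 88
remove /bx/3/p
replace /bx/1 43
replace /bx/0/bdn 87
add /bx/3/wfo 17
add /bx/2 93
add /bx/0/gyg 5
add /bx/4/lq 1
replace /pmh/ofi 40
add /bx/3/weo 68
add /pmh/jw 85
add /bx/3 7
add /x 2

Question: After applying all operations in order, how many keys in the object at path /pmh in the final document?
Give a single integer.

Answer: 3

Derivation:
After op 1 (remove /pmh/j/h): {"bx":[{"b":5,"bdn":37,"ct":23,"hs":28},[71,18,81],{"fmo":3,"yh":30},{"lq":41,"p":84}],"ju":[{"ch":61,"up":51},[50,18,44,94],{"bo":76,"rx":45,"x":58,"xfr":8},{"r":22,"ztt":21}],"pmh":{"j":{"f":91,"uky":14},"ofi":[1,41,23,68,77]}}
After op 2 (replace /pmh/ofi/2 48): {"bx":[{"b":5,"bdn":37,"ct":23,"hs":28},[71,18,81],{"fmo":3,"yh":30},{"lq":41,"p":84}],"ju":[{"ch":61,"up":51},[50,18,44,94],{"bo":76,"rx":45,"x":58,"xfr":8},{"r":22,"ztt":21}],"pmh":{"j":{"f":91,"uky":14},"ofi":[1,41,48,68,77]}}
After op 3 (replace /ju 95): {"bx":[{"b":5,"bdn":37,"ct":23,"hs":28},[71,18,81],{"fmo":3,"yh":30},{"lq":41,"p":84}],"ju":95,"pmh":{"j":{"f":91,"uky":14},"ofi":[1,41,48,68,77]}}
After op 4 (add /pmh/ofi/4 50): {"bx":[{"b":5,"bdn":37,"ct":23,"hs":28},[71,18,81],{"fmo":3,"yh":30},{"lq":41,"p":84}],"ju":95,"pmh":{"j":{"f":91,"uky":14},"ofi":[1,41,48,68,50,77]}}
After op 5 (replace /pmh/ofi 21): {"bx":[{"b":5,"bdn":37,"ct":23,"hs":28},[71,18,81],{"fmo":3,"yh":30},{"lq":41,"p":84}],"ju":95,"pmh":{"j":{"f":91,"uky":14},"ofi":21}}
After op 6 (add /bx/0/g 32): {"bx":[{"b":5,"bdn":37,"ct":23,"g":32,"hs":28},[71,18,81],{"fmo":3,"yh":30},{"lq":41,"p":84}],"ju":95,"pmh":{"j":{"f":91,"uky":14},"ofi":21}}
After op 7 (add /bx/4 33): {"bx":[{"b":5,"bdn":37,"ct":23,"g":32,"hs":28},[71,18,81],{"fmo":3,"yh":30},{"lq":41,"p":84},33],"ju":95,"pmh":{"j":{"f":91,"uky":14},"ofi":21}}
After op 8 (remove /bx/1/1): {"bx":[{"b":5,"bdn":37,"ct":23,"g":32,"hs":28},[71,81],{"fmo":3,"yh":30},{"lq":41,"p":84},33],"ju":95,"pmh":{"j":{"f":91,"uky":14},"ofi":21}}
After op 9 (replace /bx/0/hs 88): {"bx":[{"b":5,"bdn":37,"ct":23,"g":32,"hs":88},[71,81],{"fmo":3,"yh":30},{"lq":41,"p":84},33],"ju":95,"pmh":{"j":{"f":91,"uky":14},"ofi":21}}
After op 10 (remove /bx/3/p): {"bx":[{"b":5,"bdn":37,"ct":23,"g":32,"hs":88},[71,81],{"fmo":3,"yh":30},{"lq":41},33],"ju":95,"pmh":{"j":{"f":91,"uky":14},"ofi":21}}
After op 11 (replace /bx/1 43): {"bx":[{"b":5,"bdn":37,"ct":23,"g":32,"hs":88},43,{"fmo":3,"yh":30},{"lq":41},33],"ju":95,"pmh":{"j":{"f":91,"uky":14},"ofi":21}}
After op 12 (replace /bx/0/bdn 87): {"bx":[{"b":5,"bdn":87,"ct":23,"g":32,"hs":88},43,{"fmo":3,"yh":30},{"lq":41},33],"ju":95,"pmh":{"j":{"f":91,"uky":14},"ofi":21}}
After op 13 (add /bx/3/wfo 17): {"bx":[{"b":5,"bdn":87,"ct":23,"g":32,"hs":88},43,{"fmo":3,"yh":30},{"lq":41,"wfo":17},33],"ju":95,"pmh":{"j":{"f":91,"uky":14},"ofi":21}}
After op 14 (add /bx/2 93): {"bx":[{"b":5,"bdn":87,"ct":23,"g":32,"hs":88},43,93,{"fmo":3,"yh":30},{"lq":41,"wfo":17},33],"ju":95,"pmh":{"j":{"f":91,"uky":14},"ofi":21}}
After op 15 (add /bx/0/gyg 5): {"bx":[{"b":5,"bdn":87,"ct":23,"g":32,"gyg":5,"hs":88},43,93,{"fmo":3,"yh":30},{"lq":41,"wfo":17},33],"ju":95,"pmh":{"j":{"f":91,"uky":14},"ofi":21}}
After op 16 (add /bx/4/lq 1): {"bx":[{"b":5,"bdn":87,"ct":23,"g":32,"gyg":5,"hs":88},43,93,{"fmo":3,"yh":30},{"lq":1,"wfo":17},33],"ju":95,"pmh":{"j":{"f":91,"uky":14},"ofi":21}}
After op 17 (replace /pmh/ofi 40): {"bx":[{"b":5,"bdn":87,"ct":23,"g":32,"gyg":5,"hs":88},43,93,{"fmo":3,"yh":30},{"lq":1,"wfo":17},33],"ju":95,"pmh":{"j":{"f":91,"uky":14},"ofi":40}}
After op 18 (add /bx/3/weo 68): {"bx":[{"b":5,"bdn":87,"ct":23,"g":32,"gyg":5,"hs":88},43,93,{"fmo":3,"weo":68,"yh":30},{"lq":1,"wfo":17},33],"ju":95,"pmh":{"j":{"f":91,"uky":14},"ofi":40}}
After op 19 (add /pmh/jw 85): {"bx":[{"b":5,"bdn":87,"ct":23,"g":32,"gyg":5,"hs":88},43,93,{"fmo":3,"weo":68,"yh":30},{"lq":1,"wfo":17},33],"ju":95,"pmh":{"j":{"f":91,"uky":14},"jw":85,"ofi":40}}
After op 20 (add /bx/3 7): {"bx":[{"b":5,"bdn":87,"ct":23,"g":32,"gyg":5,"hs":88},43,93,7,{"fmo":3,"weo":68,"yh":30},{"lq":1,"wfo":17},33],"ju":95,"pmh":{"j":{"f":91,"uky":14},"jw":85,"ofi":40}}
After op 21 (add /x 2): {"bx":[{"b":5,"bdn":87,"ct":23,"g":32,"gyg":5,"hs":88},43,93,7,{"fmo":3,"weo":68,"yh":30},{"lq":1,"wfo":17},33],"ju":95,"pmh":{"j":{"f":91,"uky":14},"jw":85,"ofi":40},"x":2}
Size at path /pmh: 3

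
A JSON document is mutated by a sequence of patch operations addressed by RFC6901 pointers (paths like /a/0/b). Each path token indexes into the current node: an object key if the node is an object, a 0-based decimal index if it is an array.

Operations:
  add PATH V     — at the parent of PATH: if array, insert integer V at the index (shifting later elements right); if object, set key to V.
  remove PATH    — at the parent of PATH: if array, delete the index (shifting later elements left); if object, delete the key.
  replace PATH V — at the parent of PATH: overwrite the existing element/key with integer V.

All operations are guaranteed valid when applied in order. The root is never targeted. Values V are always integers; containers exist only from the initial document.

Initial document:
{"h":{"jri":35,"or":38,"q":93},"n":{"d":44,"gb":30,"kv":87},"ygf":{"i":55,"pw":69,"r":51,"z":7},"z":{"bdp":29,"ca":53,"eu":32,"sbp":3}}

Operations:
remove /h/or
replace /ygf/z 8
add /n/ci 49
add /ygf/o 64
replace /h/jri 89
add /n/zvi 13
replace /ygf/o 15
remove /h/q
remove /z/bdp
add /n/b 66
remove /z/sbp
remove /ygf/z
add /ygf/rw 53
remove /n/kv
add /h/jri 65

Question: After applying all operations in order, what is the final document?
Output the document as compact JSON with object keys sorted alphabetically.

Answer: {"h":{"jri":65},"n":{"b":66,"ci":49,"d":44,"gb":30,"zvi":13},"ygf":{"i":55,"o":15,"pw":69,"r":51,"rw":53},"z":{"ca":53,"eu":32}}

Derivation:
After op 1 (remove /h/or): {"h":{"jri":35,"q":93},"n":{"d":44,"gb":30,"kv":87},"ygf":{"i":55,"pw":69,"r":51,"z":7},"z":{"bdp":29,"ca":53,"eu":32,"sbp":3}}
After op 2 (replace /ygf/z 8): {"h":{"jri":35,"q":93},"n":{"d":44,"gb":30,"kv":87},"ygf":{"i":55,"pw":69,"r":51,"z":8},"z":{"bdp":29,"ca":53,"eu":32,"sbp":3}}
After op 3 (add /n/ci 49): {"h":{"jri":35,"q":93},"n":{"ci":49,"d":44,"gb":30,"kv":87},"ygf":{"i":55,"pw":69,"r":51,"z":8},"z":{"bdp":29,"ca":53,"eu":32,"sbp":3}}
After op 4 (add /ygf/o 64): {"h":{"jri":35,"q":93},"n":{"ci":49,"d":44,"gb":30,"kv":87},"ygf":{"i":55,"o":64,"pw":69,"r":51,"z":8},"z":{"bdp":29,"ca":53,"eu":32,"sbp":3}}
After op 5 (replace /h/jri 89): {"h":{"jri":89,"q":93},"n":{"ci":49,"d":44,"gb":30,"kv":87},"ygf":{"i":55,"o":64,"pw":69,"r":51,"z":8},"z":{"bdp":29,"ca":53,"eu":32,"sbp":3}}
After op 6 (add /n/zvi 13): {"h":{"jri":89,"q":93},"n":{"ci":49,"d":44,"gb":30,"kv":87,"zvi":13},"ygf":{"i":55,"o":64,"pw":69,"r":51,"z":8},"z":{"bdp":29,"ca":53,"eu":32,"sbp":3}}
After op 7 (replace /ygf/o 15): {"h":{"jri":89,"q":93},"n":{"ci":49,"d":44,"gb":30,"kv":87,"zvi":13},"ygf":{"i":55,"o":15,"pw":69,"r":51,"z":8},"z":{"bdp":29,"ca":53,"eu":32,"sbp":3}}
After op 8 (remove /h/q): {"h":{"jri":89},"n":{"ci":49,"d":44,"gb":30,"kv":87,"zvi":13},"ygf":{"i":55,"o":15,"pw":69,"r":51,"z":8},"z":{"bdp":29,"ca":53,"eu":32,"sbp":3}}
After op 9 (remove /z/bdp): {"h":{"jri":89},"n":{"ci":49,"d":44,"gb":30,"kv":87,"zvi":13},"ygf":{"i":55,"o":15,"pw":69,"r":51,"z":8},"z":{"ca":53,"eu":32,"sbp":3}}
After op 10 (add /n/b 66): {"h":{"jri":89},"n":{"b":66,"ci":49,"d":44,"gb":30,"kv":87,"zvi":13},"ygf":{"i":55,"o":15,"pw":69,"r":51,"z":8},"z":{"ca":53,"eu":32,"sbp":3}}
After op 11 (remove /z/sbp): {"h":{"jri":89},"n":{"b":66,"ci":49,"d":44,"gb":30,"kv":87,"zvi":13},"ygf":{"i":55,"o":15,"pw":69,"r":51,"z":8},"z":{"ca":53,"eu":32}}
After op 12 (remove /ygf/z): {"h":{"jri":89},"n":{"b":66,"ci":49,"d":44,"gb":30,"kv":87,"zvi":13},"ygf":{"i":55,"o":15,"pw":69,"r":51},"z":{"ca":53,"eu":32}}
After op 13 (add /ygf/rw 53): {"h":{"jri":89},"n":{"b":66,"ci":49,"d":44,"gb":30,"kv":87,"zvi":13},"ygf":{"i":55,"o":15,"pw":69,"r":51,"rw":53},"z":{"ca":53,"eu":32}}
After op 14 (remove /n/kv): {"h":{"jri":89},"n":{"b":66,"ci":49,"d":44,"gb":30,"zvi":13},"ygf":{"i":55,"o":15,"pw":69,"r":51,"rw":53},"z":{"ca":53,"eu":32}}
After op 15 (add /h/jri 65): {"h":{"jri":65},"n":{"b":66,"ci":49,"d":44,"gb":30,"zvi":13},"ygf":{"i":55,"o":15,"pw":69,"r":51,"rw":53},"z":{"ca":53,"eu":32}}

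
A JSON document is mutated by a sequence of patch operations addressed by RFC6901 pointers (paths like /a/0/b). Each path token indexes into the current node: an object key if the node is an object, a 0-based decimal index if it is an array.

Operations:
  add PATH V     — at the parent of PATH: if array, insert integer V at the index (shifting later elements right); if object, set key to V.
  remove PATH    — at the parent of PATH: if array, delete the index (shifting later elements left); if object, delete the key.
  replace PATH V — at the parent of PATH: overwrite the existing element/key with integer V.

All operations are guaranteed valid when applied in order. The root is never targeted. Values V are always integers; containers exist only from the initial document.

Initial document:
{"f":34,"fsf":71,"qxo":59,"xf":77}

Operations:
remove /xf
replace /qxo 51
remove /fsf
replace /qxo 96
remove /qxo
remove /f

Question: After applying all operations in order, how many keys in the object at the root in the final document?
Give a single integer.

Answer: 0

Derivation:
After op 1 (remove /xf): {"f":34,"fsf":71,"qxo":59}
After op 2 (replace /qxo 51): {"f":34,"fsf":71,"qxo":51}
After op 3 (remove /fsf): {"f":34,"qxo":51}
After op 4 (replace /qxo 96): {"f":34,"qxo":96}
After op 5 (remove /qxo): {"f":34}
After op 6 (remove /f): {}
Size at the root: 0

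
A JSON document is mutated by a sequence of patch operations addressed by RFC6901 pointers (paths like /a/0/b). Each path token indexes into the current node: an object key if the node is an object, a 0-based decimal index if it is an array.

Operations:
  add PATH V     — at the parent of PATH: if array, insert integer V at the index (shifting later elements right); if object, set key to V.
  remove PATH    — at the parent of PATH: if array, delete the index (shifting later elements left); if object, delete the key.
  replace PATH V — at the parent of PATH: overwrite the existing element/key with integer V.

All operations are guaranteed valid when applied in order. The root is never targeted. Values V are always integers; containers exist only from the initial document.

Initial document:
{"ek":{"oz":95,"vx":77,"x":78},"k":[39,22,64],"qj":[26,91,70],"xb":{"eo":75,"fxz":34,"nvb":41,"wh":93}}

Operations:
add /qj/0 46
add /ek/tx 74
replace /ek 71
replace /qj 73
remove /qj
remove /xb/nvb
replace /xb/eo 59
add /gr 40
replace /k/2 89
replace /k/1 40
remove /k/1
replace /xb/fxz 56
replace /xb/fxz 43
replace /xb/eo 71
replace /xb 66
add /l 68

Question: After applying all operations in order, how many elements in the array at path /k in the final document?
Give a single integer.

Answer: 2

Derivation:
After op 1 (add /qj/0 46): {"ek":{"oz":95,"vx":77,"x":78},"k":[39,22,64],"qj":[46,26,91,70],"xb":{"eo":75,"fxz":34,"nvb":41,"wh":93}}
After op 2 (add /ek/tx 74): {"ek":{"oz":95,"tx":74,"vx":77,"x":78},"k":[39,22,64],"qj":[46,26,91,70],"xb":{"eo":75,"fxz":34,"nvb":41,"wh":93}}
After op 3 (replace /ek 71): {"ek":71,"k":[39,22,64],"qj":[46,26,91,70],"xb":{"eo":75,"fxz":34,"nvb":41,"wh":93}}
After op 4 (replace /qj 73): {"ek":71,"k":[39,22,64],"qj":73,"xb":{"eo":75,"fxz":34,"nvb":41,"wh":93}}
After op 5 (remove /qj): {"ek":71,"k":[39,22,64],"xb":{"eo":75,"fxz":34,"nvb":41,"wh":93}}
After op 6 (remove /xb/nvb): {"ek":71,"k":[39,22,64],"xb":{"eo":75,"fxz":34,"wh":93}}
After op 7 (replace /xb/eo 59): {"ek":71,"k":[39,22,64],"xb":{"eo":59,"fxz":34,"wh":93}}
After op 8 (add /gr 40): {"ek":71,"gr":40,"k":[39,22,64],"xb":{"eo":59,"fxz":34,"wh":93}}
After op 9 (replace /k/2 89): {"ek":71,"gr":40,"k":[39,22,89],"xb":{"eo":59,"fxz":34,"wh":93}}
After op 10 (replace /k/1 40): {"ek":71,"gr":40,"k":[39,40,89],"xb":{"eo":59,"fxz":34,"wh":93}}
After op 11 (remove /k/1): {"ek":71,"gr":40,"k":[39,89],"xb":{"eo":59,"fxz":34,"wh":93}}
After op 12 (replace /xb/fxz 56): {"ek":71,"gr":40,"k":[39,89],"xb":{"eo":59,"fxz":56,"wh":93}}
After op 13 (replace /xb/fxz 43): {"ek":71,"gr":40,"k":[39,89],"xb":{"eo":59,"fxz":43,"wh":93}}
After op 14 (replace /xb/eo 71): {"ek":71,"gr":40,"k":[39,89],"xb":{"eo":71,"fxz":43,"wh":93}}
After op 15 (replace /xb 66): {"ek":71,"gr":40,"k":[39,89],"xb":66}
After op 16 (add /l 68): {"ek":71,"gr":40,"k":[39,89],"l":68,"xb":66}
Size at path /k: 2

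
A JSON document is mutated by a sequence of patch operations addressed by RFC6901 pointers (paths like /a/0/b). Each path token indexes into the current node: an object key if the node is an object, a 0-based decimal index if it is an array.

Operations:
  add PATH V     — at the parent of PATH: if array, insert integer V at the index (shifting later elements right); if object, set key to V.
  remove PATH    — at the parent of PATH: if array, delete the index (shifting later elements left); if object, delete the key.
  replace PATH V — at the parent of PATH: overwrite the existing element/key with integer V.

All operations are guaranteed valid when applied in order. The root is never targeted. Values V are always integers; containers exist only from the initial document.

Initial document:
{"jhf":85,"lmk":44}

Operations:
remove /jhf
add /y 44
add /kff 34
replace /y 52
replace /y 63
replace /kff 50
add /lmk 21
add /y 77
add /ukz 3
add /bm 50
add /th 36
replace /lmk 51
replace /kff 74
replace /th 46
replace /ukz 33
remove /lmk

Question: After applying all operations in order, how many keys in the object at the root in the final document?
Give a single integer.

After op 1 (remove /jhf): {"lmk":44}
After op 2 (add /y 44): {"lmk":44,"y":44}
After op 3 (add /kff 34): {"kff":34,"lmk":44,"y":44}
After op 4 (replace /y 52): {"kff":34,"lmk":44,"y":52}
After op 5 (replace /y 63): {"kff":34,"lmk":44,"y":63}
After op 6 (replace /kff 50): {"kff":50,"lmk":44,"y":63}
After op 7 (add /lmk 21): {"kff":50,"lmk":21,"y":63}
After op 8 (add /y 77): {"kff":50,"lmk":21,"y":77}
After op 9 (add /ukz 3): {"kff":50,"lmk":21,"ukz":3,"y":77}
After op 10 (add /bm 50): {"bm":50,"kff":50,"lmk":21,"ukz":3,"y":77}
After op 11 (add /th 36): {"bm":50,"kff":50,"lmk":21,"th":36,"ukz":3,"y":77}
After op 12 (replace /lmk 51): {"bm":50,"kff":50,"lmk":51,"th":36,"ukz":3,"y":77}
After op 13 (replace /kff 74): {"bm":50,"kff":74,"lmk":51,"th":36,"ukz":3,"y":77}
After op 14 (replace /th 46): {"bm":50,"kff":74,"lmk":51,"th":46,"ukz":3,"y":77}
After op 15 (replace /ukz 33): {"bm":50,"kff":74,"lmk":51,"th":46,"ukz":33,"y":77}
After op 16 (remove /lmk): {"bm":50,"kff":74,"th":46,"ukz":33,"y":77}
Size at the root: 5

Answer: 5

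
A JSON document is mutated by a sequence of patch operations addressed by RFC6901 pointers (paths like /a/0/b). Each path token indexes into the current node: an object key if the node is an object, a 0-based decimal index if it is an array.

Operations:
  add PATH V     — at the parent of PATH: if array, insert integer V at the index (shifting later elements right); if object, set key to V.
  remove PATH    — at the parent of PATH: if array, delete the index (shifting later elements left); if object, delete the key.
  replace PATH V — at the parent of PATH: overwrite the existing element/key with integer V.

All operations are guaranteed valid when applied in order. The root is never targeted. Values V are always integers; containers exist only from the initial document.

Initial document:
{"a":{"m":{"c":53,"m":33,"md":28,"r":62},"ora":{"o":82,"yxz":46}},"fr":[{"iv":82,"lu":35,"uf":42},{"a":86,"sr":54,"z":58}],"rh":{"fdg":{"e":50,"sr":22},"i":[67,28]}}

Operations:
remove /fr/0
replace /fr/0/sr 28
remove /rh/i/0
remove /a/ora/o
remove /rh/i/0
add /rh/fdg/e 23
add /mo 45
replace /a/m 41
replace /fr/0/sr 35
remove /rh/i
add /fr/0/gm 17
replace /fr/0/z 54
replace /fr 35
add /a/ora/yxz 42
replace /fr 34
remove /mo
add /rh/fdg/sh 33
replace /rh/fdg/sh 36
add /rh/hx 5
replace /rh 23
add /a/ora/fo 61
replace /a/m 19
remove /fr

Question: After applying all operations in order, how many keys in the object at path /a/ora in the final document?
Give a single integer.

Answer: 2

Derivation:
After op 1 (remove /fr/0): {"a":{"m":{"c":53,"m":33,"md":28,"r":62},"ora":{"o":82,"yxz":46}},"fr":[{"a":86,"sr":54,"z":58}],"rh":{"fdg":{"e":50,"sr":22},"i":[67,28]}}
After op 2 (replace /fr/0/sr 28): {"a":{"m":{"c":53,"m":33,"md":28,"r":62},"ora":{"o":82,"yxz":46}},"fr":[{"a":86,"sr":28,"z":58}],"rh":{"fdg":{"e":50,"sr":22},"i":[67,28]}}
After op 3 (remove /rh/i/0): {"a":{"m":{"c":53,"m":33,"md":28,"r":62},"ora":{"o":82,"yxz":46}},"fr":[{"a":86,"sr":28,"z":58}],"rh":{"fdg":{"e":50,"sr":22},"i":[28]}}
After op 4 (remove /a/ora/o): {"a":{"m":{"c":53,"m":33,"md":28,"r":62},"ora":{"yxz":46}},"fr":[{"a":86,"sr":28,"z":58}],"rh":{"fdg":{"e":50,"sr":22},"i":[28]}}
After op 5 (remove /rh/i/0): {"a":{"m":{"c":53,"m":33,"md":28,"r":62},"ora":{"yxz":46}},"fr":[{"a":86,"sr":28,"z":58}],"rh":{"fdg":{"e":50,"sr":22},"i":[]}}
After op 6 (add /rh/fdg/e 23): {"a":{"m":{"c":53,"m":33,"md":28,"r":62},"ora":{"yxz":46}},"fr":[{"a":86,"sr":28,"z":58}],"rh":{"fdg":{"e":23,"sr":22},"i":[]}}
After op 7 (add /mo 45): {"a":{"m":{"c":53,"m":33,"md":28,"r":62},"ora":{"yxz":46}},"fr":[{"a":86,"sr":28,"z":58}],"mo":45,"rh":{"fdg":{"e":23,"sr":22},"i":[]}}
After op 8 (replace /a/m 41): {"a":{"m":41,"ora":{"yxz":46}},"fr":[{"a":86,"sr":28,"z":58}],"mo":45,"rh":{"fdg":{"e":23,"sr":22},"i":[]}}
After op 9 (replace /fr/0/sr 35): {"a":{"m":41,"ora":{"yxz":46}},"fr":[{"a":86,"sr":35,"z":58}],"mo":45,"rh":{"fdg":{"e":23,"sr":22},"i":[]}}
After op 10 (remove /rh/i): {"a":{"m":41,"ora":{"yxz":46}},"fr":[{"a":86,"sr":35,"z":58}],"mo":45,"rh":{"fdg":{"e":23,"sr":22}}}
After op 11 (add /fr/0/gm 17): {"a":{"m":41,"ora":{"yxz":46}},"fr":[{"a":86,"gm":17,"sr":35,"z":58}],"mo":45,"rh":{"fdg":{"e":23,"sr":22}}}
After op 12 (replace /fr/0/z 54): {"a":{"m":41,"ora":{"yxz":46}},"fr":[{"a":86,"gm":17,"sr":35,"z":54}],"mo":45,"rh":{"fdg":{"e":23,"sr":22}}}
After op 13 (replace /fr 35): {"a":{"m":41,"ora":{"yxz":46}},"fr":35,"mo":45,"rh":{"fdg":{"e":23,"sr":22}}}
After op 14 (add /a/ora/yxz 42): {"a":{"m":41,"ora":{"yxz":42}},"fr":35,"mo":45,"rh":{"fdg":{"e":23,"sr":22}}}
After op 15 (replace /fr 34): {"a":{"m":41,"ora":{"yxz":42}},"fr":34,"mo":45,"rh":{"fdg":{"e":23,"sr":22}}}
After op 16 (remove /mo): {"a":{"m":41,"ora":{"yxz":42}},"fr":34,"rh":{"fdg":{"e":23,"sr":22}}}
After op 17 (add /rh/fdg/sh 33): {"a":{"m":41,"ora":{"yxz":42}},"fr":34,"rh":{"fdg":{"e":23,"sh":33,"sr":22}}}
After op 18 (replace /rh/fdg/sh 36): {"a":{"m":41,"ora":{"yxz":42}},"fr":34,"rh":{"fdg":{"e":23,"sh":36,"sr":22}}}
After op 19 (add /rh/hx 5): {"a":{"m":41,"ora":{"yxz":42}},"fr":34,"rh":{"fdg":{"e":23,"sh":36,"sr":22},"hx":5}}
After op 20 (replace /rh 23): {"a":{"m":41,"ora":{"yxz":42}},"fr":34,"rh":23}
After op 21 (add /a/ora/fo 61): {"a":{"m":41,"ora":{"fo":61,"yxz":42}},"fr":34,"rh":23}
After op 22 (replace /a/m 19): {"a":{"m":19,"ora":{"fo":61,"yxz":42}},"fr":34,"rh":23}
After op 23 (remove /fr): {"a":{"m":19,"ora":{"fo":61,"yxz":42}},"rh":23}
Size at path /a/ora: 2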